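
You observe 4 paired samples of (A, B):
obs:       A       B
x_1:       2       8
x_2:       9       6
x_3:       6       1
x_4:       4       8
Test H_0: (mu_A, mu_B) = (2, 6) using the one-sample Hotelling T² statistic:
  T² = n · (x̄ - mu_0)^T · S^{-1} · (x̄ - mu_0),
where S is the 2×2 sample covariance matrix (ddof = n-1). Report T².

Step 1 — sample mean vector:
  mean(A) = (2 + 9 + 6 + 4) / 4 = 21/4 = 5.25
  mean(B) = (8 + 6 + 1 + 8) / 4 = 23/4 = 5.75
  x̄ = (5.25, 5.75),  deviation x̄ - mu_0 = (5.25, 5.75) - (2, 6) = (3.25, -0.25).

Step 2 — sample covariance matrix, S[i,j] = (1/(n-1)) · Σ_k (x_{k,i} - mean_i) · (x_{k,j} - mean_j), divisor n-1 = 3:
  S[A,A] = ((-3.25)·(-3.25) + (3.75)·(3.75) + (0.75)·(0.75) + (-1.25)·(-1.25)) / 3 = 26.75/3 = 8.9167
  S[A,B] = ((-3.25)·(2.25) + (3.75)·(0.25) + (0.75)·(-4.75) + (-1.25)·(2.25)) / 3 = -12.75/3 = -4.25
  S[B,B] = ((2.25)·(2.25) + (0.25)·(0.25) + (-4.75)·(-4.75) + (2.25)·(2.25)) / 3 = 32.75/3 = 10.9167
  S = [[8.9167, -4.25],
 [-4.25, 10.9167]].

Step 3 — invert S. det(S) = 8.9167·10.9167 - (-4.25)² = 79.2778.
  S^{-1} = (1/det) · [[d, -b], [-b, a]] = [[0.1377, 0.0536],
 [0.0536, 0.1125]].

Step 4 — quadratic form (x̄ - mu_0)^T · S^{-1} · (x̄ - mu_0):
  S^{-1} · (x̄ - mu_0) = (0.4341, 0.1461),
  (x̄ - mu_0)^T · [...] = (3.25)·(0.4341) + (-0.25)·(0.1461) = 1.3744.

Step 5 — scale by n: T² = 4 · 1.3744 = 5.4975.

T² ≈ 5.4975


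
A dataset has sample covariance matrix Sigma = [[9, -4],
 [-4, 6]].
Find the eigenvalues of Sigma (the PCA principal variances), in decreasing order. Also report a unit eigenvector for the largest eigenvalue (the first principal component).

Step 1 — characteristic polynomial of 2×2 Sigma:
  det(Sigma - λI) = λ² - trace · λ + det = 0.
  trace = 9 + 6 = 15, det = 9·6 - (-4)² = 38.
Step 2 — discriminant:
  Δ = trace² - 4·det = 225 - 152 = 73.
Step 3 — eigenvalues:
  λ = (trace ± √Δ)/2 = (15 ± 8.544)/2,
  λ_1 = 11.772,  λ_2 = 3.228.

Step 4 — unit eigenvector for λ_1: solve (Sigma - λ_1 I)v = 0. First row:
  (9 - 11.772)·v_x + (-4)·v_y = 0, i.e. (-2.772)·v_x + (-4)·v_y = 0,
  so v ∝ (b, λ_1 - a) = (-4, 2.772); multiply by -1 so the first entry is positive: u = (4, -2.772).
  ||u|| = √((4)² + (-2.772)²) = √(23.684) ≈ 4.8666,
  v_1 = u/||u|| ≈ (0.8219, -0.5696) (||v_1|| = 1).

λ_1 = 11.772,  λ_2 = 3.228;  v_1 ≈ (0.8219, -0.5696)


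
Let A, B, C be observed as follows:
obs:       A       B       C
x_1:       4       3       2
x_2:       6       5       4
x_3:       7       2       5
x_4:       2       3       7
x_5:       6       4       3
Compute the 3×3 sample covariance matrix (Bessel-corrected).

Step 1 — column means:
  mean(A) = (4 + 6 + 7 + 2 + 6) / 5 = 25/5 = 5
  mean(B) = (3 + 5 + 2 + 3 + 4) / 5 = 17/5 = 3.4
  mean(C) = (2 + 4 + 5 + 7 + 3) / 5 = 21/5 = 4.2

Step 2 — sample covariance S[i,j] = (1/(n-1)) · Σ_k (x_{k,i} - mean_i) · (x_{k,j} - mean_j), with n-1 = 4.
  S[A,A] = ((-1)·(-1) + (1)·(1) + (2)·(2) + (-3)·(-3) + (1)·(1)) / 4 = 16/4 = 4
  S[A,B] = ((-1)·(-0.4) + (1)·(1.6) + (2)·(-1.4) + (-3)·(-0.4) + (1)·(0.6)) / 4 = 1/4 = 0.25
  S[A,C] = ((-1)·(-2.2) + (1)·(-0.2) + (2)·(0.8) + (-3)·(2.8) + (1)·(-1.2)) / 4 = -6/4 = -1.5
  S[B,B] = ((-0.4)·(-0.4) + (1.6)·(1.6) + (-1.4)·(-1.4) + (-0.4)·(-0.4) + (0.6)·(0.6)) / 4 = 5.2/4 = 1.3
  S[B,C] = ((-0.4)·(-2.2) + (1.6)·(-0.2) + (-1.4)·(0.8) + (-0.4)·(2.8) + (0.6)·(-1.2)) / 4 = -2.4/4 = -0.6
  S[C,C] = ((-2.2)·(-2.2) + (-0.2)·(-0.2) + (0.8)·(0.8) + (2.8)·(2.8) + (-1.2)·(-1.2)) / 4 = 14.8/4 = 3.7

S is symmetric (S[j,i] = S[i,j]). Assembling:

S = [[4, 0.25, -1.5],
 [0.25, 1.3, -0.6],
 [-1.5, -0.6, 3.7]]


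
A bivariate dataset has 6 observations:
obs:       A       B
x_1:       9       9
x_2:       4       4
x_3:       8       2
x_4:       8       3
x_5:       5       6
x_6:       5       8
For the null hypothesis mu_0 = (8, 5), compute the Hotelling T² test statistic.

Step 1 — sample mean vector:
  mean(A) = (9 + 4 + 8 + 8 + 5 + 5) / 6 = 39/6 = 6.5
  mean(B) = (9 + 4 + 2 + 3 + 6 + 8) / 6 = 32/6 = 5.3333
  x̄ = (6.5, 5.3333),  deviation x̄ - mu_0 = (6.5, 5.3333) - (8, 5) = (-1.5, 0.3333).

Step 2 — sample covariance matrix, S[i,j] = (1/(n-1)) · Σ_k (x_{k,i} - mean_i) · (x_{k,j} - mean_j), divisor n-1 = 5:
  S[A,A] = ((2.5)·(2.5) + (-2.5)·(-2.5) + (1.5)·(1.5) + (1.5)·(1.5) + (-1.5)·(-1.5) + (-1.5)·(-1.5)) / 5 = 21.5/5 = 4.3
  S[A,B] = ((2.5)·(3.6667) + (-2.5)·(-1.3333) + (1.5)·(-3.3333) + (1.5)·(-2.3333) + (-1.5)·(0.6667) + (-1.5)·(2.6667)) / 5 = -1/5 = -0.2
  S[B,B] = ((3.6667)·(3.6667) + (-1.3333)·(-1.3333) + (-3.3333)·(-3.3333) + (-2.3333)·(-2.3333) + (0.6667)·(0.6667) + (2.6667)·(2.6667)) / 5 = 39.3333/5 = 7.8667
  S = [[4.3, -0.2],
 [-0.2, 7.8667]].

Step 3 — invert S. det(S) = 4.3·7.8667 - (-0.2)² = 33.7867.
  S^{-1} = (1/det) · [[d, -b], [-b, a]] = [[0.2328, 0.0059],
 [0.0059, 0.1273]].

Step 4 — quadratic form (x̄ - mu_0)^T · S^{-1} · (x̄ - mu_0):
  S^{-1} · (x̄ - mu_0) = (-0.3473, 0.0335),
  (x̄ - mu_0)^T · [...] = (-1.5)·(-0.3473) + (0.3333)·(0.0335) = 0.5321.

Step 5 — scale by n: T² = 6 · 0.5321 = 3.1926.

T² ≈ 3.1926


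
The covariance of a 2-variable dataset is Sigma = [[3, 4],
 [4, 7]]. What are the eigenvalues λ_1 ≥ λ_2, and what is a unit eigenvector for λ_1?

Step 1 — characteristic polynomial of 2×2 Sigma:
  det(Sigma - λI) = λ² - trace · λ + det = 0.
  trace = 3 + 7 = 10, det = 3·7 - (4)² = 5.
Step 2 — discriminant:
  Δ = trace² - 4·det = 100 - 20 = 80.
Step 3 — eigenvalues:
  λ = (trace ± √Δ)/2 = (10 ± 8.9443)/2,
  λ_1 = 9.4721,  λ_2 = 0.5279.

Step 4 — unit eigenvector for λ_1: solve (Sigma - λ_1 I)v = 0. First row:
  (3 - 9.4721)·v_x + (4)·v_y = 0, i.e. (-6.4721)·v_x + (4)·v_y = 0,
  so v ∝ (b, λ_1 - a) = (4, 6.4721) = u.
  ||u|| = √((4)² + (6.4721)²) = √(57.8885) ≈ 7.6085,
  v_1 = u/||u|| ≈ (0.5257, 0.8507) (||v_1|| = 1).

λ_1 = 9.4721,  λ_2 = 0.5279;  v_1 ≈ (0.5257, 0.8507)


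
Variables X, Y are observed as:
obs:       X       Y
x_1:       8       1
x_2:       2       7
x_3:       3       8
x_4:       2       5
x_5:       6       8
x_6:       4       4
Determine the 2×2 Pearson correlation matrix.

Step 1 — column means:
  mean(X) = (8 + 2 + 3 + 2 + 6 + 4) / 6 = 25/6 = 4.1667
  mean(Y) = (1 + 7 + 8 + 5 + 8 + 4) / 6 = 33/6 = 5.5

Step 2 — sample variances and covariances s[i,j] = (1/(n-1)) · Σ_k (x_{k,i} - mean_i) · (x_{k,j} - mean_j), with n-1 = 5:
  s[X,X] = ((3.8333)·(3.8333) + (-2.1667)·(-2.1667) + (-1.1667)·(-1.1667) + (-2.1667)·(-2.1667) + (1.8333)·(1.8333) + (-0.1667)·(-0.1667)) / 5 = 28.8333/5 = 5.7667
  s[X,Y] = ((3.8333)·(-4.5) + (-2.1667)·(1.5) + (-1.1667)·(2.5) + (-2.1667)·(-0.5) + (1.8333)·(2.5) + (-0.1667)·(-1.5)) / 5 = -17.5/5 = -3.5
  s[Y,Y] = ((-4.5)·(-4.5) + (1.5)·(1.5) + (2.5)·(2.5) + (-0.5)·(-0.5) + (2.5)·(2.5) + (-1.5)·(-1.5)) / 5 = 37.5/5 = 7.5
  Sample standard deviations s_i = √(s[i,i]):
  s(X) = √(5.7667) = 2.4014
  s(Y) = √(7.5) = 2.7386

Step 3 — r_{ij} = s_{ij} / (s_i · s_j):
  r[X,X] = 1 (diagonal).
  r[X,Y] = -3.5 / (2.4014 · 2.7386) = -3.5 / 6.5765 = -0.5322
  r[Y,Y] = 1 (diagonal).

R is symmetric with unit diagonal. Assembling:

R = [[1, -0.5322],
 [-0.5322, 1]]


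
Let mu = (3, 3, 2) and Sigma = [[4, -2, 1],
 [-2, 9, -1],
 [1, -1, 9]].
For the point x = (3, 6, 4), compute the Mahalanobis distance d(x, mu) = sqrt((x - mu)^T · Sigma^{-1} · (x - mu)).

Step 1 — centre the observation: (x - mu) = (0, 3, 2).

Step 2 — invert Sigma (cofactor / det for 3×3, or solve directly):
  Sigma^{-1} = [[0.2867, 0.0609, -0.0251],
 [0.0609, 0.1254, 0.0072],
 [-0.0251, 0.0072, 0.1147]].

Step 3 — form the quadratic (x - mu)^T · Sigma^{-1} · (x - mu):
  Sigma^{-1} · (x - mu) = (0.1326, 0.3907, 0.2509).
  (x - mu)^T · [Sigma^{-1} · (x - mu)] = (0)·(0.1326) + (3)·(0.3907) + (2)·(0.2509) = 1.6738.

Step 4 — take square root: d = √(1.6738) ≈ 1.2938.

d(x, mu) = √(1.6738) ≈ 1.2938


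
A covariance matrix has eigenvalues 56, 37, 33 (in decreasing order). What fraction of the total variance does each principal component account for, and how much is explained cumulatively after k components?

Step 1 — total variance = trace(Sigma) = Σ λ_i = 56 + 37 + 33 = 126.

Step 2 — fraction explained by component i = λ_i / Σ λ:
  PC1: 56/126 = 0.4444
  PC2: 37/126 = 0.2937
  PC3: 33/126 = 0.2619

Step 3 — cumulative fraction after k components = (λ_1 + ... + λ_k) / Σ λ:
  k = 1: 56/126 = 0.4444
  k = 2: (56 + 37)/126 = 93/126 = 0.7381
  k = 3: (56 + 37 + 33)/126 = 126/126 = 1

Summary (fraction, with percent):

explained: PC1 0.4444 (44.44%), PC2 0.2937 (29.37%), PC3 0.2619 (26.19%);  cumulative: 0.4444, 0.7381, 1


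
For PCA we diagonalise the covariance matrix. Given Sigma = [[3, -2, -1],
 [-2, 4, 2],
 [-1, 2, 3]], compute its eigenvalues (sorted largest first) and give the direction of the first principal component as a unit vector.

Step 1 — characteristic polynomial p(λ) = det(λI - Sigma) = λ³ - tr·λ² + c_1·λ - det, where tr = trace, c_1 = sum of the principal 2×2 minors, det = det(Sigma):
  tr = 3 + 4 + 3 = 10,
  c_1 = (3·4 - (-2)²) + (3·3 - (-1)²) + (4·3 - (2)²) = 8 + 8 + 8 = 24,
  det = 3·(4·3 - (2)²) - (-2)·((-2)·3 - (2)·(-1)) + (-1)·((-2)·(2) - 4·(-1)) = 3·(8) - (-2)·(-4) + (-1)·(0) = 16.
  So p(λ) = λ³ - 10λ² + 24λ - 16.
Step 2 — look for an integer root (rational root theorem: any rational root is an integer divisor of 16). Testing λ = 2:
  p(2) = 8 - 40 + 48 - 16 = 0  ✓
  Dividing out (λ - 2): p(λ) = (λ - 2)(λ² - 8λ + 8).
Step 3 — remaining eigenvalues from the quadratic λ² - 8λ + 8 = 0:
  Δ = 8² - 4·8 = 64 - 32 = 32,  λ = (8 ± √32)/2 = (8 ± 5.6569)/2 ≈ 6.8284 or 1.1716.
  Sorted: λ_1 = 6.8284,  λ_2 = 2,  λ_3 = 1.1716  (check: sum = 10 = tr ✓).

Step 4 — unit eigenvector for λ_1 ≈ 6.8284: v spans the null space of (Sigma - λ_1 I), whose rows are
  r_1 = (-3.8284, -2, -1),  r_2 = (-2, -2.8284, 2),  r_3 = (-1, 2, -3.8284).
  v is orthogonal to every row, so take v ∝ r_1 × r_2 = ((-2)·(2) - (-1)·(-2.8284), (-1)·(-2) - (-3.8284)·(2), (-3.8284)·(-2.8284) - (-2)·(-2)) ≈ (-6.8284, 9.6569, 6.8284).
  Rescale (multiply by -1 so the first nonzero entry is positive): u = (6.8284, -9.6569, -6.8284).
  ||u|| = √((6.8284)² + (-9.6569)² + (-6.8284)²) = √(186.5097) ≈ 13.6569,  v_1 = u/||u|| ≈ (0.5, -0.7071, -0.5) (||v_1|| = 1).

λ_1 = 6.8284,  λ_2 = 2,  λ_3 = 1.1716;  v_1 ≈ (0.5, -0.7071, -0.5)


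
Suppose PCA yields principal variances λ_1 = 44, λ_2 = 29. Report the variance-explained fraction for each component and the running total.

Step 1 — total variance = trace(Sigma) = Σ λ_i = 44 + 29 = 73.

Step 2 — fraction explained by component i = λ_i / Σ λ:
  PC1: 44/73 = 0.6027
  PC2: 29/73 = 0.3973

Step 3 — cumulative fraction after k components = (λ_1 + ... + λ_k) / Σ λ:
  k = 1: 44/73 = 0.6027
  k = 2: (44 + 29)/73 = 73/73 = 1

Summary (fraction, with percent):

explained: PC1 0.6027 (60.27%), PC2 0.3973 (39.73%);  cumulative: 0.6027, 1


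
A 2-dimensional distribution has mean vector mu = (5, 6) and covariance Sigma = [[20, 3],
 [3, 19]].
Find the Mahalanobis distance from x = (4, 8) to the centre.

Step 1 — centre the observation: (x - mu) = (-1, 2).

Step 2 — invert Sigma. det(Sigma) = 20·19 - (3)² = 371.
  Sigma^{-1} = (1/det) · [[d, -b], [-b, a]] = [[0.0512, -0.0081],
 [-0.0081, 0.0539]].

Step 3 — form the quadratic (x - mu)^T · Sigma^{-1} · (x - mu):
  Sigma^{-1} · (x - mu) = (-0.0674, 0.1159).
  (x - mu)^T · [Sigma^{-1} · (x - mu)] = (-1)·(-0.0674) + (2)·(0.1159) = 0.2992.

Step 4 — take square root: d = √(0.2992) ≈ 0.547.

d(x, mu) = √(0.2992) ≈ 0.547


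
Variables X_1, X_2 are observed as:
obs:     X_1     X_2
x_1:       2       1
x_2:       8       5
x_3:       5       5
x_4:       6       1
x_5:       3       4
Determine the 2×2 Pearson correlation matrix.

Step 1 — column means:
  mean(X_1) = (2 + 8 + 5 + 6 + 3) / 5 = 24/5 = 4.8
  mean(X_2) = (1 + 5 + 5 + 1 + 4) / 5 = 16/5 = 3.2

Step 2 — sample variances and covariances s[i,j] = (1/(n-1)) · Σ_k (x_{k,i} - mean_i) · (x_{k,j} - mean_j), with n-1 = 4:
  s[X_1,X_1] = ((-2.8)·(-2.8) + (3.2)·(3.2) + (0.2)·(0.2) + (1.2)·(1.2) + (-1.8)·(-1.8)) / 4 = 22.8/4 = 5.7
  s[X_1,X_2] = ((-2.8)·(-2.2) + (3.2)·(1.8) + (0.2)·(1.8) + (1.2)·(-2.2) + (-1.8)·(0.8)) / 4 = 8.2/4 = 2.05
  s[X_2,X_2] = ((-2.2)·(-2.2) + (1.8)·(1.8) + (1.8)·(1.8) + (-2.2)·(-2.2) + (0.8)·(0.8)) / 4 = 16.8/4 = 4.2
  Sample standard deviations s_i = √(s[i,i]):
  s(X_1) = √(5.7) = 2.3875
  s(X_2) = √(4.2) = 2.0494

Step 3 — r_{ij} = s_{ij} / (s_i · s_j):
  r[X_1,X_1] = 1 (diagonal).
  r[X_1,X_2] = 2.05 / (2.3875 · 2.0494) = 2.05 / 4.8929 = 0.419
  r[X_2,X_2] = 1 (diagonal).

R is symmetric with unit diagonal. Assembling:

R = [[1, 0.419],
 [0.419, 1]]


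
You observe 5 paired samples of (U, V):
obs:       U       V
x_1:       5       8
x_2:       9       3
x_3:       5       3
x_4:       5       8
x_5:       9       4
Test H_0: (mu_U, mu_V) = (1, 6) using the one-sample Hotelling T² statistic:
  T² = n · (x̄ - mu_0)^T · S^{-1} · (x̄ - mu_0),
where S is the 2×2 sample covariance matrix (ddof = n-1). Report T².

Step 1 — sample mean vector:
  mean(U) = (5 + 9 + 5 + 5 + 9) / 5 = 33/5 = 6.6
  mean(V) = (8 + 3 + 3 + 8 + 4) / 5 = 26/5 = 5.2
  x̄ = (6.6, 5.2),  deviation x̄ - mu_0 = (6.6, 5.2) - (1, 6) = (5.6, -0.8).

Step 2 — sample covariance matrix, S[i,j] = (1/(n-1)) · Σ_k (x_{k,i} - mean_i) · (x_{k,j} - mean_j), divisor n-1 = 4:
  S[U,U] = ((-1.6)·(-1.6) + (2.4)·(2.4) + (-1.6)·(-1.6) + (-1.6)·(-1.6) + (2.4)·(2.4)) / 4 = 19.2/4 = 4.8
  S[U,V] = ((-1.6)·(2.8) + (2.4)·(-2.2) + (-1.6)·(-2.2) + (-1.6)·(2.8) + (2.4)·(-1.2)) / 4 = -13.6/4 = -3.4
  S[V,V] = ((2.8)·(2.8) + (-2.2)·(-2.2) + (-2.2)·(-2.2) + (2.8)·(2.8) + (-1.2)·(-1.2)) / 4 = 26.8/4 = 6.7
  S = [[4.8, -3.4],
 [-3.4, 6.7]].

Step 3 — invert S. det(S) = 4.8·6.7 - (-3.4)² = 20.6.
  S^{-1} = (1/det) · [[d, -b], [-b, a]] = [[0.3252, 0.165],
 [0.165, 0.233]].

Step 4 — quadratic form (x̄ - mu_0)^T · S^{-1} · (x̄ - mu_0):
  S^{-1} · (x̄ - mu_0) = (1.6893, 0.7379),
  (x̄ - mu_0)^T · [...] = (5.6)·(1.6893) + (-0.8)·(0.7379) = 8.8699.

Step 5 — scale by n: T² = 5 · 8.8699 = 44.3495.

T² ≈ 44.3495


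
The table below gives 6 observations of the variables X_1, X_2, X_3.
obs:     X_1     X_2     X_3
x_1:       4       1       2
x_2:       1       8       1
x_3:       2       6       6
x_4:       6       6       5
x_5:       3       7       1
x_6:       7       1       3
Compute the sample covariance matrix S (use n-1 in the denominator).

Step 1 — column means:
  mean(X_1) = (4 + 1 + 2 + 6 + 3 + 7) / 6 = 23/6 = 3.8333
  mean(X_2) = (1 + 8 + 6 + 6 + 7 + 1) / 6 = 29/6 = 4.8333
  mean(X_3) = (2 + 1 + 6 + 5 + 1 + 3) / 6 = 18/6 = 3

Step 2 — sample covariance S[i,j] = (1/(n-1)) · Σ_k (x_{k,i} - mean_i) · (x_{k,j} - mean_j), with n-1 = 5.
  S[X_1,X_1] = ((0.1667)·(0.1667) + (-2.8333)·(-2.8333) + (-1.8333)·(-1.8333) + (2.1667)·(2.1667) + (-0.8333)·(-0.8333) + (3.1667)·(3.1667)) / 5 = 26.8333/5 = 5.3667
  S[X_1,X_2] = ((0.1667)·(-3.8333) + (-2.8333)·(3.1667) + (-1.8333)·(1.1667) + (2.1667)·(1.1667) + (-0.8333)·(2.1667) + (3.1667)·(-3.8333)) / 5 = -23.1667/5 = -4.6333
  S[X_1,X_3] = ((0.1667)·(-1) + (-2.8333)·(-2) + (-1.8333)·(3) + (2.1667)·(2) + (-0.8333)·(-2) + (3.1667)·(0)) / 5 = 6/5 = 1.2
  S[X_2,X_2] = ((-3.8333)·(-3.8333) + (3.1667)·(3.1667) + (1.1667)·(1.1667) + (1.1667)·(1.1667) + (2.1667)·(2.1667) + (-3.8333)·(-3.8333)) / 5 = 46.8333/5 = 9.3667
  S[X_2,X_3] = ((-3.8333)·(-1) + (3.1667)·(-2) + (1.1667)·(3) + (1.1667)·(2) + (2.1667)·(-2) + (-3.8333)·(0)) / 5 = -1/5 = -0.2
  S[X_3,X_3] = ((-1)·(-1) + (-2)·(-2) + (3)·(3) + (2)·(2) + (-2)·(-2) + (0)·(0)) / 5 = 22/5 = 4.4

S is symmetric (S[j,i] = S[i,j]). Assembling:

S = [[5.3667, -4.6333, 1.2],
 [-4.6333, 9.3667, -0.2],
 [1.2, -0.2, 4.4]]


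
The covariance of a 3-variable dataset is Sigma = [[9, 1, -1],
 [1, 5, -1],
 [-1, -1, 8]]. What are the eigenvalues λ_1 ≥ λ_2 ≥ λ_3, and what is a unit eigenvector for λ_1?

Step 1 — characteristic polynomial p(λ) = det(λI - Sigma) = λ³ - tr·λ² + c_1·λ - det, where tr = trace, c_1 = sum of the principal 2×2 minors, det = det(Sigma):
  tr = 9 + 5 + 8 = 22,
  c_1 = (9·5 - (1)²) + (9·8 - (-1)²) + (5·8 - (-1)²) = 44 + 71 + 39 = 154,
  det = 9·(5·8 - (-1)²) - (1)·((1)·8 - (-1)·(-1)) + (-1)·((1)·(-1) - 5·(-1)) = 9·(39) - (1)·(7) + (-1)·(4) = 340.
  So p(λ) = λ³ - 22λ² + 154λ - 340.
Step 2 — look for an integer root (rational root theorem: any rational root is an integer divisor of 340). Testing λ = 10:
  p(10) = 1000 - 2200 + 1540 - 340 = 0  ✓
  Dividing out (λ - 10): p(λ) = (λ - 10)(λ² - 12λ + 34).
Step 3 — remaining eigenvalues from the quadratic λ² - 12λ + 34 = 0:
  Δ = 12² - 4·34 = 144 - 136 = 8,  λ = (12 ± √8)/2 = (12 ± 2.8284)/2 ≈ 7.4142 or 4.5858.
  Sorted: λ_1 = 10,  λ_2 = 7.4142,  λ_3 = 4.5858  (check: sum = 22 = tr ✓).

Step 4 — unit eigenvector for λ_1 = 10: v spans the null space of (Sigma - λ_1 I), whose rows are
  r_1 = (-1, 1, -1),  r_2 = (1, -5, -1),  r_3 = (-1, -1, -2).
  v is orthogonal to every row, so take v ∝ r_1 × r_2 = ((1)·(-1) - (-1)·(-5), (-1)·(1) - (-1)·(-1), (-1)·(-5) - (1)·(1)) = (-6, -2, 4).
  Rescale (divide by 2; multiply by -1 so the first nonzero entry is positive): u = (3, 1, -2).
  ||u|| = √((3)² + (1)² + (-2)²) = √(14) ≈ 3.7417,  v_1 = u/||u|| ≈ (0.8018, 0.2673, -0.5345) (||v_1|| = 1).

λ_1 = 10,  λ_2 = 7.4142,  λ_3 = 4.5858;  v_1 ≈ (0.8018, 0.2673, -0.5345)


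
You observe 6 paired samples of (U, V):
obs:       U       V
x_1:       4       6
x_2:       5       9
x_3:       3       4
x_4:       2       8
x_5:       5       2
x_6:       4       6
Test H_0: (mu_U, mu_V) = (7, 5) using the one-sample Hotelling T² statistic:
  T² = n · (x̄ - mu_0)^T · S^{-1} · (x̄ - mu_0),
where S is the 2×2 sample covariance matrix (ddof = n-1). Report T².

Step 1 — sample mean vector:
  mean(U) = (4 + 5 + 3 + 2 + 5 + 4) / 6 = 23/6 = 3.8333
  mean(V) = (6 + 9 + 4 + 8 + 2 + 6) / 6 = 35/6 = 5.8333
  x̄ = (3.8333, 5.8333),  deviation x̄ - mu_0 = (3.8333, 5.8333) - (7, 5) = (-3.1667, 0.8333).

Step 2 — sample covariance matrix, S[i,j] = (1/(n-1)) · Σ_k (x_{k,i} - mean_i) · (x_{k,j} - mean_j), divisor n-1 = 5:
  S[U,U] = ((0.1667)·(0.1667) + (1.1667)·(1.1667) + (-0.8333)·(-0.8333) + (-1.8333)·(-1.8333) + (1.1667)·(1.1667) + (0.1667)·(0.1667)) / 5 = 6.8333/5 = 1.3667
  S[U,V] = ((0.1667)·(0.1667) + (1.1667)·(3.1667) + (-0.8333)·(-1.8333) + (-1.8333)·(2.1667) + (1.1667)·(-3.8333) + (0.1667)·(0.1667)) / 5 = -3.1667/5 = -0.6333
  S[V,V] = ((0.1667)·(0.1667) + (3.1667)·(3.1667) + (-1.8333)·(-1.8333) + (2.1667)·(2.1667) + (-3.8333)·(-3.8333) + (0.1667)·(0.1667)) / 5 = 32.8333/5 = 6.5667
  S = [[1.3667, -0.6333],
 [-0.6333, 6.5667]].

Step 3 — invert S. det(S) = 1.3667·6.5667 - (-0.6333)² = 8.5733.
  S^{-1} = (1/det) · [[d, -b], [-b, a]] = [[0.7659, 0.0739],
 [0.0739, 0.1594]].

Step 4 — quadratic form (x̄ - mu_0)^T · S^{-1} · (x̄ - mu_0):
  S^{-1} · (x̄ - mu_0) = (-2.3639, -0.1011),
  (x̄ - mu_0)^T · [...] = (-3.1667)·(-2.3639) + (0.8333)·(-0.1011) = 7.4015.

Step 5 — scale by n: T² = 6 · 7.4015 = 44.409.

T² ≈ 44.409


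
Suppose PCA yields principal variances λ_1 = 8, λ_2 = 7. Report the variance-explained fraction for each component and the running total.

Step 1 — total variance = trace(Sigma) = Σ λ_i = 8 + 7 = 15.

Step 2 — fraction explained by component i = λ_i / Σ λ:
  PC1: 8/15 = 0.5333
  PC2: 7/15 = 0.4667

Step 3 — cumulative fraction after k components = (λ_1 + ... + λ_k) / Σ λ:
  k = 1: 8/15 = 0.5333
  k = 2: (8 + 7)/15 = 15/15 = 1

Summary (fraction, with percent):

explained: PC1 0.5333 (53.33%), PC2 0.4667 (46.67%);  cumulative: 0.5333, 1


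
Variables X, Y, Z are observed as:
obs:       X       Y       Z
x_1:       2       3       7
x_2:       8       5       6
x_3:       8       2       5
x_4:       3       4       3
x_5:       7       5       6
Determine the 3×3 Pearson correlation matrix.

Step 1 — column means:
  mean(X) = (2 + 8 + 8 + 3 + 7) / 5 = 28/5 = 5.6
  mean(Y) = (3 + 5 + 2 + 4 + 5) / 5 = 19/5 = 3.8
  mean(Z) = (7 + 6 + 5 + 3 + 6) / 5 = 27/5 = 5.4

Step 2 — sample variances and covariances s[i,j] = (1/(n-1)) · Σ_k (x_{k,i} - mean_i) · (x_{k,j} - mean_j), with n-1 = 4:
  s[X,X] = ((-3.6)·(-3.6) + (2.4)·(2.4) + (2.4)·(2.4) + (-2.6)·(-2.6) + (1.4)·(1.4)) / 4 = 33.2/4 = 8.3
  s[X,Y] = ((-3.6)·(-0.8) + (2.4)·(1.2) + (2.4)·(-1.8) + (-2.6)·(0.2) + (1.4)·(1.2)) / 4 = 2.6/4 = 0.65
  s[X,Z] = ((-3.6)·(1.6) + (2.4)·(0.6) + (2.4)·(-0.4) + (-2.6)·(-2.4) + (1.4)·(0.6)) / 4 = 1.8/4 = 0.45
  s[Y,Y] = ((-0.8)·(-0.8) + (1.2)·(1.2) + (-1.8)·(-1.8) + (0.2)·(0.2) + (1.2)·(1.2)) / 4 = 6.8/4 = 1.7
  s[Y,Z] = ((-0.8)·(1.6) + (1.2)·(0.6) + (-1.8)·(-0.4) + (0.2)·(-2.4) + (1.2)·(0.6)) / 4 = 0.4/4 = 0.1
  s[Z,Z] = ((1.6)·(1.6) + (0.6)·(0.6) + (-0.4)·(-0.4) + (-2.4)·(-2.4) + (0.6)·(0.6)) / 4 = 9.2/4 = 2.3
  Sample standard deviations s_i = √(s[i,i]):
  s(X) = √(8.3) = 2.881
  s(Y) = √(1.7) = 1.3038
  s(Z) = √(2.3) = 1.5166

Step 3 — r_{ij} = s_{ij} / (s_i · s_j):
  r[X,X] = 1 (diagonal).
  r[X,Y] = 0.65 / (2.881 · 1.3038) = 0.65 / 3.7563 = 0.173
  r[X,Z] = 0.45 / (2.881 · 1.5166) = 0.45 / 4.3692 = 0.103
  r[Y,Y] = 1 (diagonal).
  r[Y,Z] = 0.1 / (1.3038 · 1.5166) = 0.1 / 1.9774 = 0.0506
  r[Z,Z] = 1 (diagonal).

R is symmetric with unit diagonal. Assembling:

R = [[1, 0.173, 0.103],
 [0.173, 1, 0.0506],
 [0.103, 0.0506, 1]]


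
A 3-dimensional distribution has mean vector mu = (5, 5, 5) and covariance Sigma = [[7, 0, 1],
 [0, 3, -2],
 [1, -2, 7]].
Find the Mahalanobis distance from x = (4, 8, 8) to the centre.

Step 1 — centre the observation: (x - mu) = (-1, 3, 3).

Step 2 — invert Sigma (cofactor / det for 3×3, or solve directly):
  Sigma^{-1} = [[0.1466, -0.0172, -0.0259],
 [-0.0172, 0.4138, 0.1207],
 [-0.0259, 0.1207, 0.181]].

Step 3 — form the quadratic (x - mu)^T · Sigma^{-1} · (x - mu):
  Sigma^{-1} · (x - mu) = (-0.2759, 1.6207, 0.931).
  (x - mu)^T · [Sigma^{-1} · (x - mu)] = (-1)·(-0.2759) + (3)·(1.6207) + (3)·(0.931) = 7.931.

Step 4 — take square root: d = √(7.931) ≈ 2.8162.

d(x, mu) = √(7.931) ≈ 2.8162


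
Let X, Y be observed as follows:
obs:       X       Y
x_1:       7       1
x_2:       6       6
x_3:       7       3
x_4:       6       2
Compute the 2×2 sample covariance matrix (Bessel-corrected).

Step 1 — column means:
  mean(X) = (7 + 6 + 7 + 6) / 4 = 26/4 = 6.5
  mean(Y) = (1 + 6 + 3 + 2) / 4 = 12/4 = 3

Step 2 — sample covariance S[i,j] = (1/(n-1)) · Σ_k (x_{k,i} - mean_i) · (x_{k,j} - mean_j), with n-1 = 3.
  S[X,X] = ((0.5)·(0.5) + (-0.5)·(-0.5) + (0.5)·(0.5) + (-0.5)·(-0.5)) / 3 = 1/3 = 0.3333
  S[X,Y] = ((0.5)·(-2) + (-0.5)·(3) + (0.5)·(0) + (-0.5)·(-1)) / 3 = -2/3 = -0.6667
  S[Y,Y] = ((-2)·(-2) + (3)·(3) + (0)·(0) + (-1)·(-1)) / 3 = 14/3 = 4.6667

S is symmetric (S[j,i] = S[i,j]). Assembling:

S = [[0.3333, -0.6667],
 [-0.6667, 4.6667]]


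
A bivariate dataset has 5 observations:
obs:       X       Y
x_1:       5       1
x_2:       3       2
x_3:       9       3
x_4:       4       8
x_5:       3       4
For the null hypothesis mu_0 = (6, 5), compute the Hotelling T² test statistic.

Step 1 — sample mean vector:
  mean(X) = (5 + 3 + 9 + 4 + 3) / 5 = 24/5 = 4.8
  mean(Y) = (1 + 2 + 3 + 8 + 4) / 5 = 18/5 = 3.6
  x̄ = (4.8, 3.6),  deviation x̄ - mu_0 = (4.8, 3.6) - (6, 5) = (-1.2, -1.4).

Step 2 — sample covariance matrix, S[i,j] = (1/(n-1)) · Σ_k (x_{k,i} - mean_i) · (x_{k,j} - mean_j), divisor n-1 = 4:
  S[X,X] = ((0.2)·(0.2) + (-1.8)·(-1.8) + (4.2)·(4.2) + (-0.8)·(-0.8) + (-1.8)·(-1.8)) / 4 = 24.8/4 = 6.2
  S[X,Y] = ((0.2)·(-2.6) + (-1.8)·(-1.6) + (4.2)·(-0.6) + (-0.8)·(4.4) + (-1.8)·(0.4)) / 4 = -4.4/4 = -1.1
  S[Y,Y] = ((-2.6)·(-2.6) + (-1.6)·(-1.6) + (-0.6)·(-0.6) + (4.4)·(4.4) + (0.4)·(0.4)) / 4 = 29.2/4 = 7.3
  S = [[6.2, -1.1],
 [-1.1, 7.3]].

Step 3 — invert S. det(S) = 6.2·7.3 - (-1.1)² = 44.05.
  S^{-1} = (1/det) · [[d, -b], [-b, a]] = [[0.1657, 0.025],
 [0.025, 0.1407]].

Step 4 — quadratic form (x̄ - mu_0)^T · S^{-1} · (x̄ - mu_0):
  S^{-1} · (x̄ - mu_0) = (-0.2338, -0.227),
  (x̄ - mu_0)^T · [...] = (-1.2)·(-0.2338) + (-1.4)·(-0.227) = 0.5984.

Step 5 — scale by n: T² = 5 · 0.5984 = 2.9921.

T² ≈ 2.9921


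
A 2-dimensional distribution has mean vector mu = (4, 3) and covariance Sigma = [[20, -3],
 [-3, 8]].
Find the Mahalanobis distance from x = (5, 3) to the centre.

Step 1 — centre the observation: (x - mu) = (1, 0).

Step 2 — invert Sigma. det(Sigma) = 20·8 - (-3)² = 151.
  Sigma^{-1} = (1/det) · [[d, -b], [-b, a]] = [[0.053, 0.0199],
 [0.0199, 0.1325]].

Step 3 — form the quadratic (x - mu)^T · Sigma^{-1} · (x - mu):
  Sigma^{-1} · (x - mu) = (0.053, 0.0199).
  (x - mu)^T · [Sigma^{-1} · (x - mu)] = (1)·(0.053) + (0)·(0.0199) = 0.053.

Step 4 — take square root: d = √(0.053) ≈ 0.2302.

d(x, mu) = √(0.053) ≈ 0.2302


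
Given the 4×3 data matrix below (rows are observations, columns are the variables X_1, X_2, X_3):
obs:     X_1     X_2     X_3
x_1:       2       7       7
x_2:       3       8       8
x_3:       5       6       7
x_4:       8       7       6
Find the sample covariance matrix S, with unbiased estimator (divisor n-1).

Step 1 — column means:
  mean(X_1) = (2 + 3 + 5 + 8) / 4 = 18/4 = 4.5
  mean(X_2) = (7 + 8 + 6 + 7) / 4 = 28/4 = 7
  mean(X_3) = (7 + 8 + 7 + 6) / 4 = 28/4 = 7

Step 2 — sample covariance S[i,j] = (1/(n-1)) · Σ_k (x_{k,i} - mean_i) · (x_{k,j} - mean_j), with n-1 = 3.
  S[X_1,X_1] = ((-2.5)·(-2.5) + (-1.5)·(-1.5) + (0.5)·(0.5) + (3.5)·(3.5)) / 3 = 21/3 = 7
  S[X_1,X_2] = ((-2.5)·(0) + (-1.5)·(1) + (0.5)·(-1) + (3.5)·(0)) / 3 = -2/3 = -0.6667
  S[X_1,X_3] = ((-2.5)·(0) + (-1.5)·(1) + (0.5)·(0) + (3.5)·(-1)) / 3 = -5/3 = -1.6667
  S[X_2,X_2] = ((0)·(0) + (1)·(1) + (-1)·(-1) + (0)·(0)) / 3 = 2/3 = 0.6667
  S[X_2,X_3] = ((0)·(0) + (1)·(1) + (-1)·(0) + (0)·(-1)) / 3 = 1/3 = 0.3333
  S[X_3,X_3] = ((0)·(0) + (1)·(1) + (0)·(0) + (-1)·(-1)) / 3 = 2/3 = 0.6667

S is symmetric (S[j,i] = S[i,j]). Assembling:

S = [[7, -0.6667, -1.6667],
 [-0.6667, 0.6667, 0.3333],
 [-1.6667, 0.3333, 0.6667]]


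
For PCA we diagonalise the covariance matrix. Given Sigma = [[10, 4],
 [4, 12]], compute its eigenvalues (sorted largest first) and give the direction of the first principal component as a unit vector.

Step 1 — characteristic polynomial of 2×2 Sigma:
  det(Sigma - λI) = λ² - trace · λ + det = 0.
  trace = 10 + 12 = 22, det = 10·12 - (4)² = 104.
Step 2 — discriminant:
  Δ = trace² - 4·det = 484 - 416 = 68.
Step 3 — eigenvalues:
  λ = (trace ± √Δ)/2 = (22 ± 8.2462)/2,
  λ_1 = 15.1231,  λ_2 = 6.8769.

Step 4 — unit eigenvector for λ_1: solve (Sigma - λ_1 I)v = 0. First row:
  (10 - 15.1231)·v_x + (4)·v_y = 0, i.e. (-5.1231)·v_x + (4)·v_y = 0,
  so v ∝ (b, λ_1 - a) = (4, 5.1231) = u.
  ||u|| = √((4)² + (5.1231)²) = √(42.2462) ≈ 6.4997,
  v_1 = u/||u|| ≈ (0.6154, 0.7882) (||v_1|| = 1).

λ_1 = 15.1231,  λ_2 = 6.8769;  v_1 ≈ (0.6154, 0.7882)


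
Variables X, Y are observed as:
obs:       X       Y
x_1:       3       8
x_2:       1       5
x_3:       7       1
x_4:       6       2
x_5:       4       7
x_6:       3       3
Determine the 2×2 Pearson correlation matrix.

Step 1 — column means:
  mean(X) = (3 + 1 + 7 + 6 + 4 + 3) / 6 = 24/6 = 4
  mean(Y) = (8 + 5 + 1 + 2 + 7 + 3) / 6 = 26/6 = 4.3333

Step 2 — sample variances and covariances s[i,j] = (1/(n-1)) · Σ_k (x_{k,i} - mean_i) · (x_{k,j} - mean_j), with n-1 = 5:
  s[X,X] = ((-1)·(-1) + (-3)·(-3) + (3)·(3) + (2)·(2) + (0)·(0) + (-1)·(-1)) / 5 = 24/5 = 4.8
  s[X,Y] = ((-1)·(3.6667) + (-3)·(0.6667) + (3)·(-3.3333) + (2)·(-2.3333) + (0)·(2.6667) + (-1)·(-1.3333)) / 5 = -19/5 = -3.8
  s[Y,Y] = ((3.6667)·(3.6667) + (0.6667)·(0.6667) + (-3.3333)·(-3.3333) + (-2.3333)·(-2.3333) + (2.6667)·(2.6667) + (-1.3333)·(-1.3333)) / 5 = 39.3333/5 = 7.8667
  Sample standard deviations s_i = √(s[i,i]):
  s(X) = √(4.8) = 2.1909
  s(Y) = √(7.8667) = 2.8048

Step 3 — r_{ij} = s_{ij} / (s_i · s_j):
  r[X,X] = 1 (diagonal).
  r[X,Y] = -3.8 / (2.1909 · 2.8048) = -3.8 / 6.1449 = -0.6184
  r[Y,Y] = 1 (diagonal).

R is symmetric with unit diagonal. Assembling:

R = [[1, -0.6184],
 [-0.6184, 1]]


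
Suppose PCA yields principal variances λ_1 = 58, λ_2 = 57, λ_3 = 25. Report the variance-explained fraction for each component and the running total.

Step 1 — total variance = trace(Sigma) = Σ λ_i = 58 + 57 + 25 = 140.

Step 2 — fraction explained by component i = λ_i / Σ λ:
  PC1: 58/140 = 0.4143
  PC2: 57/140 = 0.4071
  PC3: 25/140 = 0.1786

Step 3 — cumulative fraction after k components = (λ_1 + ... + λ_k) / Σ λ:
  k = 1: 58/140 = 0.4143
  k = 2: (58 + 57)/140 = 115/140 = 0.8214
  k = 3: (58 + 57 + 25)/140 = 140/140 = 1

Summary (fraction, with percent):

explained: PC1 0.4143 (41.43%), PC2 0.4071 (40.71%), PC3 0.1786 (17.86%);  cumulative: 0.4143, 0.8214, 1


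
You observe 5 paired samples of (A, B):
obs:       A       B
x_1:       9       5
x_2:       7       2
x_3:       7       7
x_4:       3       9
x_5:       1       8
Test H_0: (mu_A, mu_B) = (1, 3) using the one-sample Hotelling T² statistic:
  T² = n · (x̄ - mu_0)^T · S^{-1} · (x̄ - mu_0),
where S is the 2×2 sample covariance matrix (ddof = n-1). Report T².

Step 1 — sample mean vector:
  mean(A) = (9 + 7 + 7 + 3 + 1) / 5 = 27/5 = 5.4
  mean(B) = (5 + 2 + 7 + 9 + 8) / 5 = 31/5 = 6.2
  x̄ = (5.4, 6.2),  deviation x̄ - mu_0 = (5.4, 6.2) - (1, 3) = (4.4, 3.2).

Step 2 — sample covariance matrix, S[i,j] = (1/(n-1)) · Σ_k (x_{k,i} - mean_i) · (x_{k,j} - mean_j), divisor n-1 = 4:
  S[A,A] = ((3.6)·(3.6) + (1.6)·(1.6) + (1.6)·(1.6) + (-2.4)·(-2.4) + (-4.4)·(-4.4)) / 4 = 43.2/4 = 10.8
  S[A,B] = ((3.6)·(-1.2) + (1.6)·(-4.2) + (1.6)·(0.8) + (-2.4)·(2.8) + (-4.4)·(1.8)) / 4 = -24.4/4 = -6.1
  S[B,B] = ((-1.2)·(-1.2) + (-4.2)·(-4.2) + (0.8)·(0.8) + (2.8)·(2.8) + (1.8)·(1.8)) / 4 = 30.8/4 = 7.7
  S = [[10.8, -6.1],
 [-6.1, 7.7]].

Step 3 — invert S. det(S) = 10.8·7.7 - (-6.1)² = 45.95.
  S^{-1} = (1/det) · [[d, -b], [-b, a]] = [[0.1676, 0.1328],
 [0.1328, 0.235]].

Step 4 — quadratic form (x̄ - mu_0)^T · S^{-1} · (x̄ - mu_0):
  S^{-1} · (x̄ - mu_0) = (1.1621, 1.3362),
  (x̄ - mu_0)^T · [...] = (4.4)·(1.1621) + (3.2)·(1.3362) = 9.3893.

Step 5 — scale by n: T² = 5 · 9.3893 = 46.9467.

T² ≈ 46.9467


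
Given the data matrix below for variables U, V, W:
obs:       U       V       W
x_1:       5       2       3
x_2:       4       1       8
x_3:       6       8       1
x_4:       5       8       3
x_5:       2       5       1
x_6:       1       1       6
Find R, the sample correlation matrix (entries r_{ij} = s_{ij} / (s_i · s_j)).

Step 1 — column means:
  mean(U) = (5 + 4 + 6 + 5 + 2 + 1) / 6 = 23/6 = 3.8333
  mean(V) = (2 + 1 + 8 + 8 + 5 + 1) / 6 = 25/6 = 4.1667
  mean(W) = (3 + 8 + 1 + 3 + 1 + 6) / 6 = 22/6 = 3.6667

Step 2 — sample variances and covariances s[i,j] = (1/(n-1)) · Σ_k (x_{k,i} - mean_i) · (x_{k,j} - mean_j), with n-1 = 5:
  s[U,U] = ((1.1667)·(1.1667) + (0.1667)·(0.1667) + (2.1667)·(2.1667) + (1.1667)·(1.1667) + (-1.8333)·(-1.8333) + (-2.8333)·(-2.8333)) / 5 = 18.8333/5 = 3.7667
  s[U,V] = ((1.1667)·(-2.1667) + (0.1667)·(-3.1667) + (2.1667)·(3.8333) + (1.1667)·(3.8333) + (-1.8333)·(0.8333) + (-2.8333)·(-3.1667)) / 5 = 17.1667/5 = 3.4333
  s[U,W] = ((1.1667)·(-0.6667) + (0.1667)·(4.3333) + (2.1667)·(-2.6667) + (1.1667)·(-0.6667) + (-1.8333)·(-2.6667) + (-2.8333)·(2.3333)) / 5 = -8.3333/5 = -1.6667
  s[V,V] = ((-2.1667)·(-2.1667) + (-3.1667)·(-3.1667) + (3.8333)·(3.8333) + (3.8333)·(3.8333) + (0.8333)·(0.8333) + (-3.1667)·(-3.1667)) / 5 = 54.8333/5 = 10.9667
  s[V,W] = ((-2.1667)·(-0.6667) + (-3.1667)·(4.3333) + (3.8333)·(-2.6667) + (3.8333)·(-0.6667) + (0.8333)·(-2.6667) + (-3.1667)·(2.3333)) / 5 = -34.6667/5 = -6.9333
  s[W,W] = ((-0.6667)·(-0.6667) + (4.3333)·(4.3333) + (-2.6667)·(-2.6667) + (-0.6667)·(-0.6667) + (-2.6667)·(-2.6667) + (2.3333)·(2.3333)) / 5 = 39.3333/5 = 7.8667
  Sample standard deviations s_i = √(s[i,i]):
  s(U) = √(3.7667) = 1.9408
  s(V) = √(10.9667) = 3.3116
  s(W) = √(7.8667) = 2.8048

Step 3 — r_{ij} = s_{ij} / (s_i · s_j):
  r[U,U] = 1 (diagonal).
  r[U,V] = 3.4333 / (1.9408 · 3.3116) = 3.4333 / 6.4271 = 0.5342
  r[U,W] = -1.6667 / (1.9408 · 2.8048) = -1.6667 / 5.4434 = -0.3062
  r[V,V] = 1 (diagonal).
  r[V,W] = -6.9333 / (3.3116 · 2.8048) = -6.9333 / 9.2882 = -0.7465
  r[W,W] = 1 (diagonal).

R is symmetric with unit diagonal. Assembling:

R = [[1, 0.5342, -0.3062],
 [0.5342, 1, -0.7465],
 [-0.3062, -0.7465, 1]]


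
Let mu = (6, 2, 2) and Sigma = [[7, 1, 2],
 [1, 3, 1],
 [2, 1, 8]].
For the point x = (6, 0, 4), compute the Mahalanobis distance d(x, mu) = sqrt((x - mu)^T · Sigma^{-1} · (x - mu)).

Step 1 — centre the observation: (x - mu) = (0, -2, 2).

Step 2 — invert Sigma (cofactor / det for 3×3, or solve directly):
  Sigma^{-1} = [[0.1586, -0.0414, -0.0345],
 [-0.0414, 0.3586, -0.0345],
 [-0.0345, -0.0345, 0.1379]].

Step 3 — form the quadratic (x - mu)^T · Sigma^{-1} · (x - mu):
  Sigma^{-1} · (x - mu) = (0.0138, -0.7862, 0.3448).
  (x - mu)^T · [Sigma^{-1} · (x - mu)] = (0)·(0.0138) + (-2)·(-0.7862) + (2)·(0.3448) = 2.2621.

Step 4 — take square root: d = √(2.2621) ≈ 1.504.

d(x, mu) = √(2.2621) ≈ 1.504


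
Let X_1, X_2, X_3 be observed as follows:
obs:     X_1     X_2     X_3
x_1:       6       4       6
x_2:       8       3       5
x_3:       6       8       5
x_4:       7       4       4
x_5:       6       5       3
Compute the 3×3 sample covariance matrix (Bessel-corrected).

Step 1 — column means:
  mean(X_1) = (6 + 8 + 6 + 7 + 6) / 5 = 33/5 = 6.6
  mean(X_2) = (4 + 3 + 8 + 4 + 5) / 5 = 24/5 = 4.8
  mean(X_3) = (6 + 5 + 5 + 4 + 3) / 5 = 23/5 = 4.6

Step 2 — sample covariance S[i,j] = (1/(n-1)) · Σ_k (x_{k,i} - mean_i) · (x_{k,j} - mean_j), with n-1 = 4.
  S[X_1,X_1] = ((-0.6)·(-0.6) + (1.4)·(1.4) + (-0.6)·(-0.6) + (0.4)·(0.4) + (-0.6)·(-0.6)) / 4 = 3.2/4 = 0.8
  S[X_1,X_2] = ((-0.6)·(-0.8) + (1.4)·(-1.8) + (-0.6)·(3.2) + (0.4)·(-0.8) + (-0.6)·(0.2)) / 4 = -4.4/4 = -1.1
  S[X_1,X_3] = ((-0.6)·(1.4) + (1.4)·(0.4) + (-0.6)·(0.4) + (0.4)·(-0.6) + (-0.6)·(-1.6)) / 4 = 0.2/4 = 0.05
  S[X_2,X_2] = ((-0.8)·(-0.8) + (-1.8)·(-1.8) + (3.2)·(3.2) + (-0.8)·(-0.8) + (0.2)·(0.2)) / 4 = 14.8/4 = 3.7
  S[X_2,X_3] = ((-0.8)·(1.4) + (-1.8)·(0.4) + (3.2)·(0.4) + (-0.8)·(-0.6) + (0.2)·(-1.6)) / 4 = -0.4/4 = -0.1
  S[X_3,X_3] = ((1.4)·(1.4) + (0.4)·(0.4) + (0.4)·(0.4) + (-0.6)·(-0.6) + (-1.6)·(-1.6)) / 4 = 5.2/4 = 1.3

S is symmetric (S[j,i] = S[i,j]). Assembling:

S = [[0.8, -1.1, 0.05],
 [-1.1, 3.7, -0.1],
 [0.05, -0.1, 1.3]]


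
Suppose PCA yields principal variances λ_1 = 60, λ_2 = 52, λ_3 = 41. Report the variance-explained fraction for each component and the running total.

Step 1 — total variance = trace(Sigma) = Σ λ_i = 60 + 52 + 41 = 153.

Step 2 — fraction explained by component i = λ_i / Σ λ:
  PC1: 60/153 = 0.3922
  PC2: 52/153 = 0.3399
  PC3: 41/153 = 0.268

Step 3 — cumulative fraction after k components = (λ_1 + ... + λ_k) / Σ λ:
  k = 1: 60/153 = 0.3922
  k = 2: (60 + 52)/153 = 112/153 = 0.732
  k = 3: (60 + 52 + 41)/153 = 153/153 = 1

Summary (fraction, with percent):

explained: PC1 0.3922 (39.22%), PC2 0.3399 (33.99%), PC3 0.268 (26.8%);  cumulative: 0.3922, 0.732, 1


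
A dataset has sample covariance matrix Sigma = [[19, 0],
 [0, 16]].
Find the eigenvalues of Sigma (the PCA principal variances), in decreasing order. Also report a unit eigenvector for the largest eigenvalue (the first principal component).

Step 1 — characteristic polynomial of 2×2 Sigma:
  det(Sigma - λI) = λ² - trace · λ + det = 0.
  trace = 19 + 16 = 35, det = 19·16 - (0)² = 304.
Step 2 — discriminant:
  Δ = trace² - 4·det = 1225 - 1216 = 9.
Step 3 — eigenvalues:
  λ = (trace ± √Δ)/2 = (35 ± 3)/2,
  λ_1 = 19,  λ_2 = 16.

Step 4 — unit eigenvector for λ_1: Sigma is diagonal, so its eigenvectors are the coordinate axes. λ_1 = 19 is the diagonal entry on the first coordinate axis, hence
  v_1 = (1, 0) (||v_1|| = 1).

λ_1 = 19,  λ_2 = 16;  v_1 ≈ (1, 0)


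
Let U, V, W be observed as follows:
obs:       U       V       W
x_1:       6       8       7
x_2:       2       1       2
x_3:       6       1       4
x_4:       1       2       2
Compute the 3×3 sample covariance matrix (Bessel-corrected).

Step 1 — column means:
  mean(U) = (6 + 2 + 6 + 1) / 4 = 15/4 = 3.75
  mean(V) = (8 + 1 + 1 + 2) / 4 = 12/4 = 3
  mean(W) = (7 + 2 + 4 + 2) / 4 = 15/4 = 3.75

Step 2 — sample covariance S[i,j] = (1/(n-1)) · Σ_k (x_{k,i} - mean_i) · (x_{k,j} - mean_j), with n-1 = 3.
  S[U,U] = ((2.25)·(2.25) + (-1.75)·(-1.75) + (2.25)·(2.25) + (-2.75)·(-2.75)) / 3 = 20.75/3 = 6.9167
  S[U,V] = ((2.25)·(5) + (-1.75)·(-2) + (2.25)·(-2) + (-2.75)·(-1)) / 3 = 13/3 = 4.3333
  S[U,W] = ((2.25)·(3.25) + (-1.75)·(-1.75) + (2.25)·(0.25) + (-2.75)·(-1.75)) / 3 = 15.75/3 = 5.25
  S[V,V] = ((5)·(5) + (-2)·(-2) + (-2)·(-2) + (-1)·(-1)) / 3 = 34/3 = 11.3333
  S[V,W] = ((5)·(3.25) + (-2)·(-1.75) + (-2)·(0.25) + (-1)·(-1.75)) / 3 = 21/3 = 7
  S[W,W] = ((3.25)·(3.25) + (-1.75)·(-1.75) + (0.25)·(0.25) + (-1.75)·(-1.75)) / 3 = 16.75/3 = 5.5833

S is symmetric (S[j,i] = S[i,j]). Assembling:

S = [[6.9167, 4.3333, 5.25],
 [4.3333, 11.3333, 7],
 [5.25, 7, 5.5833]]


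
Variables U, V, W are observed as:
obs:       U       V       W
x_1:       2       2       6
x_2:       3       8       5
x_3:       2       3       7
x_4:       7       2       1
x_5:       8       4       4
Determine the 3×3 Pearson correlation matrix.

Step 1 — column means:
  mean(U) = (2 + 3 + 2 + 7 + 8) / 5 = 22/5 = 4.4
  mean(V) = (2 + 8 + 3 + 2 + 4) / 5 = 19/5 = 3.8
  mean(W) = (6 + 5 + 7 + 1 + 4) / 5 = 23/5 = 4.6

Step 2 — sample variances and covariances s[i,j] = (1/(n-1)) · Σ_k (x_{k,i} - mean_i) · (x_{k,j} - mean_j), with n-1 = 4:
  s[U,U] = ((-2.4)·(-2.4) + (-1.4)·(-1.4) + (-2.4)·(-2.4) + (2.6)·(2.6) + (3.6)·(3.6)) / 4 = 33.2/4 = 8.3
  s[U,V] = ((-2.4)·(-1.8) + (-1.4)·(4.2) + (-2.4)·(-0.8) + (2.6)·(-1.8) + (3.6)·(0.2)) / 4 = -3.6/4 = -0.9
  s[U,W] = ((-2.4)·(1.4) + (-1.4)·(0.4) + (-2.4)·(2.4) + (2.6)·(-3.6) + (3.6)·(-0.6)) / 4 = -21.2/4 = -5.3
  s[V,V] = ((-1.8)·(-1.8) + (4.2)·(4.2) + (-0.8)·(-0.8) + (-1.8)·(-1.8) + (0.2)·(0.2)) / 4 = 24.8/4 = 6.2
  s[V,W] = ((-1.8)·(1.4) + (4.2)·(0.4) + (-0.8)·(2.4) + (-1.8)·(-3.6) + (0.2)·(-0.6)) / 4 = 3.6/4 = 0.9
  s[W,W] = ((1.4)·(1.4) + (0.4)·(0.4) + (2.4)·(2.4) + (-3.6)·(-3.6) + (-0.6)·(-0.6)) / 4 = 21.2/4 = 5.3
  Sample standard deviations s_i = √(s[i,i]):
  s(U) = √(8.3) = 2.881
  s(V) = √(6.2) = 2.49
  s(W) = √(5.3) = 2.3022

Step 3 — r_{ij} = s_{ij} / (s_i · s_j):
  r[U,U] = 1 (diagonal).
  r[U,V] = -0.9 / (2.881 · 2.49) = -0.9 / 7.1736 = -0.1255
  r[U,W] = -5.3 / (2.881 · 2.3022) = -5.3 / 6.6325 = -0.7991
  r[V,V] = 1 (diagonal).
  r[V,W] = 0.9 / (2.49 · 2.3022) = 0.9 / 5.7324 = 0.157
  r[W,W] = 1 (diagonal).

R is symmetric with unit diagonal. Assembling:

R = [[1, -0.1255, -0.7991],
 [-0.1255, 1, 0.157],
 [-0.7991, 0.157, 1]]


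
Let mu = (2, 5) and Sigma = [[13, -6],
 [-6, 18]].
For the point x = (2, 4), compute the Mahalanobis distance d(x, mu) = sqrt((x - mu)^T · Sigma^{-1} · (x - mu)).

Step 1 — centre the observation: (x - mu) = (0, -1).

Step 2 — invert Sigma. det(Sigma) = 13·18 - (-6)² = 198.
  Sigma^{-1} = (1/det) · [[d, -b], [-b, a]] = [[0.0909, 0.0303],
 [0.0303, 0.0657]].

Step 3 — form the quadratic (x - mu)^T · Sigma^{-1} · (x - mu):
  Sigma^{-1} · (x - mu) = (-0.0303, -0.0657).
  (x - mu)^T · [Sigma^{-1} · (x - mu)] = (0)·(-0.0303) + (-1)·(-0.0657) = 0.0657.

Step 4 — take square root: d = √(0.0657) ≈ 0.2562.

d(x, mu) = √(0.0657) ≈ 0.2562
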